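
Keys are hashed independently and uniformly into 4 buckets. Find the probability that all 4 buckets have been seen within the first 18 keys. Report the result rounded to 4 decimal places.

0.9775

Let A_i be the event that bucket i is missing after 18 keys. By inclusion–exclusion on the A_i,
P(all seen) = Σ_{j=0}^{4} (-1)^j C(4,j)((4-j)/4)^18
= 1.00000 - 0.02255 + 0.00002 - 0.00000 + 0.00000
= 0.97747.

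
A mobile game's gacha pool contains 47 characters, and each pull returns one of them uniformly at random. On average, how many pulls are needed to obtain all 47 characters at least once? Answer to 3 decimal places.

After k distinct characters have appeared, the next pull gives a new one with probability (47-k)/47, so the expected wait for the (k+1)-th is 47/(47-k).
E[T] = 47/47 + 47/46 + 47/45 + ... + 47/2 + 47/1 = 47·H_{47}.
H_{47} = 4.4380, so E[T] = 208.5843.

208.584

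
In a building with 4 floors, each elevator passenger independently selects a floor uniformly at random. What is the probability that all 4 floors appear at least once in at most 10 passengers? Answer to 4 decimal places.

Let A_i be the event that floor i is missing after 10 passengers. By inclusion–exclusion on the A_i,
P(all seen) = Σ_{j=0}^{4} (-1)^j C(4,j)((4-j)/4)^10
= 1.00000 - 0.22525 + 0.00586 - 0.00000 + 0.00000
= 0.78060.

0.7806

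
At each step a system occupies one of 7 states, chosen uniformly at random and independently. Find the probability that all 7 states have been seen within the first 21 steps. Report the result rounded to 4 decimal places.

Let A_i be the event that state i is missing after 21 steps. By inclusion–exclusion on the A_i,
P(all seen) = Σ_{j=0}^{7} (-1)^j C(7,j)((7-j)/7)^21
= 1.00000 - 0.27493 + 0.01793 - 0.00028 + 0.00000 - 0.00000 + 0.00000 - 0.00000
= 0.74273.

0.7427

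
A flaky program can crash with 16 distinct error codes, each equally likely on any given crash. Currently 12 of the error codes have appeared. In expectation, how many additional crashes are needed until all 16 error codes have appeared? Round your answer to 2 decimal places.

With k distinct error codes already seen, the next new one takes an expected 16/(16-k) crashes.
Sum over k = 12,...,15: E = 16/4 + 16/3 + 16/2 + 16/1 = 33.333.

33.33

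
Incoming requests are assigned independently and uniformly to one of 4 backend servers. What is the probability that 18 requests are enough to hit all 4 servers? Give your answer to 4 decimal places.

Let A_i be the event that server i is missing after 18 requests. By inclusion–exclusion on the A_i,
P(all seen) = Σ_{j=0}^{4} (-1)^j C(4,j)((4-j)/4)^18
= 1.00000 - 0.02255 + 0.00002 - 0.00000 + 0.00000
= 0.97747.

0.9775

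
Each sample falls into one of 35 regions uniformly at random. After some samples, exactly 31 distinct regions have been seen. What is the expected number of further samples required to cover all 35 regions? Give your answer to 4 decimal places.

72.9167

With k distinct regions already seen, the next new one takes an expected 35/(35-k) samples.
Sum over k = 31,...,34: E = 35/4 + 35/3 + 35/2 + 35/1 = 72.91667.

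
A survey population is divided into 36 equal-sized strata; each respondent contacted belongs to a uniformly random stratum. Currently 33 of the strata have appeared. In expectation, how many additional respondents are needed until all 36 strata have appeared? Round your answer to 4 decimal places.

The wait to go from k to k+1 distinct strata is geometric with mean 36/(36-k).
Sum over k = 33,...,35: E = 36/3 + 36/2 + 36/1 = 66.00000.

66.0000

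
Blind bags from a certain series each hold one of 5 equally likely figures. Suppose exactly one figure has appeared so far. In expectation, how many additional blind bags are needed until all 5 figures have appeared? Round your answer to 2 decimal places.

10.42

From k distinct to k+1 distinct takes on average 5/(5-k) blind bags.
Sum over k = 1,...,4: E = 5/4 + 5/3 + 5/2 + 5/1 = 10.417.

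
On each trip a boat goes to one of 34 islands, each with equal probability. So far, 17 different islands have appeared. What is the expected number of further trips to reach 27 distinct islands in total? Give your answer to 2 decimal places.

With k distinct islands already seen, the next new one takes an expected 34/(34-k) trips.
Sum over k = 17,...,26: E = 34/17 + 34/16 + 34/15 + ... + 34/9 + 34/8 = 28.788.

28.79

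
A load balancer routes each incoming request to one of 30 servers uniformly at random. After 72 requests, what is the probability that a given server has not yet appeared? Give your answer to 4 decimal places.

0.0871

Each request misses the fixed server with probability (30-1)/30 = 29/30, independently.
P(still missing after 72) = (29/30)^72 = 0.08708.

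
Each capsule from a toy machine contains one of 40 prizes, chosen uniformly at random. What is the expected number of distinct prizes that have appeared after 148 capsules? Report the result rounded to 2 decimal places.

For each prize, P(seen in 148 capsules) = 1 - (39/40)^148 = 0.976.
By linearity of expectation, E[distinct seen] = 40·(1 - (39/40)^148) = 39.056.

39.06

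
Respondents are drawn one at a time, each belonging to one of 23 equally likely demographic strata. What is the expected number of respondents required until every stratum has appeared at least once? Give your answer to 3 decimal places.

The wait to go from k to k+1 distinct strata is geometric with mean 23/(23-k).
E[T] = 23/23 + 23/22 + 23/21 + ... + 23/2 + 23/1 = 23·H_{23}.
H_{23} = 3.7343, so E[T] = 85.8887.

85.889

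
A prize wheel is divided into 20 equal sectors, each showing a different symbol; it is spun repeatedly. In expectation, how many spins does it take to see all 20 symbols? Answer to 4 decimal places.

The wait to go from k to k+1 distinct symbols is geometric with mean 20/(20-k).
E[T] = 20/20 + 20/19 + 20/18 + ... + 20/2 + 20/1 = 20·H_{20}.
H_{20} = 3.59774, so E[T] = 71.95479.

71.9548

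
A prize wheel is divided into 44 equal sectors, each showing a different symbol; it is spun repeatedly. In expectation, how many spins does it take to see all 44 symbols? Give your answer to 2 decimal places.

Split into phases: going from k distinct to k+1 distinct takes on average 44/(44-k) spins.
E[T] = 44/44 + 44/43 + 44/42 + ... + 44/2 + 44/1 = 44·H_{44}.
H_{44} = 4.373, so E[T] = 192.400.

192.40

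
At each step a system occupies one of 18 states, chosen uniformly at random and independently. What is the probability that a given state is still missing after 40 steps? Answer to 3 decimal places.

Each step misses the fixed state with probability (18-1)/18 = 17/18, independently.
P(still missing after 40) = (17/18)^40 = 0.1016.

0.102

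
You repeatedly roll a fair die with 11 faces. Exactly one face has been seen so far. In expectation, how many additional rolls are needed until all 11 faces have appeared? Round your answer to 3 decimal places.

With k distinct faces already seen, the next new one takes an expected 11/(11-k) rolls.
Sum over k = 1,...,10: E = 11/10 + 11/9 + 11/8 + ... + 11/2 + 11/1 = 32.2187.

32.219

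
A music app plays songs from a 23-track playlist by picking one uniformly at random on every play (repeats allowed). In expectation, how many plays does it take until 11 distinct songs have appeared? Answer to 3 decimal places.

With k distinct songs already seen, the next new one arrives after an expected 23/(23-k) plays.
Sum over k = 0,...,10: E = 23/23 + 23/22 + 23/21 + ... + 23/14 + 23/13 = 14.5149.

14.515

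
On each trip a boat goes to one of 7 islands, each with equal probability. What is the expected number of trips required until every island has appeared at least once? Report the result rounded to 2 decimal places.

18.15

The wait to go from k to k+1 distinct islands is geometric with mean 7/(7-k).
E[T] = 7/7 + 7/6 + 7/5 + ... + 7/2 + 7/1 = 7·H_{7}.
H_{7} = 2.593, so E[T] = 18.150.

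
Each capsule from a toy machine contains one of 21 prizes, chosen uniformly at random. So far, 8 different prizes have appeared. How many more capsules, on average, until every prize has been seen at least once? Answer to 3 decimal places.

66.783

The wait to go from k to k+1 distinct prizes is geometric with mean 21/(21-k).
Sum over k = 8,...,20: E = 21/13 + 21/12 + 21/11 + ... + 21/2 + 21/1 = 66.7828.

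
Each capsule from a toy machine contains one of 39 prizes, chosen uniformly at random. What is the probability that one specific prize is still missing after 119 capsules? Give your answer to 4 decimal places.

On each capsule the fixed prize fails to appear with probability 38/39.
P(still missing after 119) = (38/39)^119 = 0.04545.

0.0455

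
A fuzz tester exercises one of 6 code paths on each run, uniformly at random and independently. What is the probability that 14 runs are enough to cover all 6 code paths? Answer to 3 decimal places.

Let A_i be the event that code path i is missing after 14 runs. By inclusion–exclusion on the A_i,
P(all seen) = Σ_{j=0}^{6} (-1)^j C(6,j)((6-j)/6)^14
= 1.0000 - 0.4673 + 0.0514 - 0.0012 + 0.0000 - 0.0000 + 0.0000
= 0.5828.

0.583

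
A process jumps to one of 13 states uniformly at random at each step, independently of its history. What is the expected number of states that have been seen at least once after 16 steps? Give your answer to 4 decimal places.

9.3880

For each state, P(seen in 16 steps) = 1 - (12/13)^16 = 0.72215.
By linearity of expectation, E[distinct seen] = 13·(1 - (12/13)^16) = 9.38798.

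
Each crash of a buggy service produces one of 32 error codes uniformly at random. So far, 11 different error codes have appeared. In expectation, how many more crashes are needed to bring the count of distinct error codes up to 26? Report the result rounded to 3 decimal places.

38.251

From k distinct to k+1 distinct takes on average 32/(32-k) crashes.
Sum over k = 11,...,25: E = 32/21 + 32/20 + 32/19 + ... + 32/8 + 32/7 = 38.2515.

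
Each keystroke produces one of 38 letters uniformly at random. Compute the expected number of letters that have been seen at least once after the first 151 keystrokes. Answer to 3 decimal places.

For each letter, P(seen in 151 keystrokes) = 1 - (37/38)^151 = 0.9822.
By linearity of expectation, E[distinct seen] = 38·(1 - (37/38)^151) = 37.3225.

37.322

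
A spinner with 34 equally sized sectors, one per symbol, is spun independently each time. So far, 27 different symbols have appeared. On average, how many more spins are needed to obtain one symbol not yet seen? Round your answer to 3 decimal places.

4.857

The number of spins until the next new symbol is geometric with success probability 7/34, so its mean is 34/7.
E = 34/7 = 4.8571.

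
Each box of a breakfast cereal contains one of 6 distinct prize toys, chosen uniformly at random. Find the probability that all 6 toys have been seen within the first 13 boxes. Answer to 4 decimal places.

0.5139

By inclusion–exclusion over which toys are missing,
P(all seen) = Σ_{j=0}^{6} (-1)^j C(6,j)((6-j)/6)^13
= 1.00000 - 0.56078 + 0.07707 - 0.00244 + 0.00001 - 0.00000 + 0.00000
= 0.51386.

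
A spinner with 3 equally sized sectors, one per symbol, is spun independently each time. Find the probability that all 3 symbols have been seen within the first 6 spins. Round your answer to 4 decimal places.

0.7407

By inclusion–exclusion over which symbols are missing,
P(all seen) = Σ_{j=0}^{3} (-1)^j C(3,j)((3-j)/3)^6
= 1.00000 - 0.26337 + 0.00412 - 0.00000
= 0.74074.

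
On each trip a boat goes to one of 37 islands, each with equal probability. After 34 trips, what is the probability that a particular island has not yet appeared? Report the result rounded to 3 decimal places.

Each trip misses the fixed island with probability (37-1)/37 = 36/37, independently.
P(still missing after 34) = (36/37)^34 = 0.3939.

0.394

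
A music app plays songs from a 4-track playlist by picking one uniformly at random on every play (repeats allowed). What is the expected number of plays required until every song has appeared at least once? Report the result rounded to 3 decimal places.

8.333

The wait to go from k to k+1 distinct songs is geometric with mean 4/(4-k).
E[T] = 4/4 + 4/3 + 4/2 + 4/1 = 4·H_{4}.
H_{4} = 2.0833, so E[T] = 8.3333.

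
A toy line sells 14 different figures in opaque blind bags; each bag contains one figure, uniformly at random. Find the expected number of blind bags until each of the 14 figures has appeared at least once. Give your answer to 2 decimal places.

45.52

The wait to go from k to k+1 distinct figures is geometric with mean 14/(14-k).
E[T] = 14/14 + 14/13 + 14/12 + ... + 14/2 + 14/1 = 14·H_{14}.
H_{14} = 3.252, so E[T] = 45.522.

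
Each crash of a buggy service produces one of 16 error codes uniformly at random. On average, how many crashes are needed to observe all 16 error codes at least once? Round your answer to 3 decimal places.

Split into phases: going from k distinct to k+1 distinct takes on average 16/(16-k) crashes.
E[T] = 16/16 + 16/15 + 16/14 + ... + 16/2 + 16/1 = 16·H_{16}.
H_{16} = 3.3807, so E[T] = 54.0917.

54.092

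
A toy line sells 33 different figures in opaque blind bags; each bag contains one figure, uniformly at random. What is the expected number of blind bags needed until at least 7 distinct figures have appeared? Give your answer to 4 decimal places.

Going from k to k+1 distinct takes a geometric number of blind bags with mean 33/(33-k).
Sum over k = 0,...,6: E = 33/33 + 33/32 + 33/31 + ... + 33/28 + 33/27 = 7.73449.

7.7345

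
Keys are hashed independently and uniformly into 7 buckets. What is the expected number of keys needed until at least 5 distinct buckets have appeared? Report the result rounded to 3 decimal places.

7.650

Going from k to k+1 distinct takes a geometric number of keys with mean 7/(7-k).
Sum over k = 0,...,4: E = 7/7 + 7/6 + 7/5 + 7/4 + 7/3 = 7.6500.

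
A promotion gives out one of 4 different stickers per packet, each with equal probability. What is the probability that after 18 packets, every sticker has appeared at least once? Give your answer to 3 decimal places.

0.977

By inclusion–exclusion over which stickers are missing,
P(all seen) = Σ_{j=0}^{4} (-1)^j C(4,j)((4-j)/4)^18
= 1.0000 - 0.0226 + 0.0000 - 0.0000 + 0.0000
= 0.9775.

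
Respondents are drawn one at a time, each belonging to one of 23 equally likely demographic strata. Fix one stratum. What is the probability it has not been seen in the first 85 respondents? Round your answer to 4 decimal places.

On each respondent the fixed stratum fails to appear with probability 22/23.
P(still missing after 85) = (22/23)^85 = 0.02286.

0.0229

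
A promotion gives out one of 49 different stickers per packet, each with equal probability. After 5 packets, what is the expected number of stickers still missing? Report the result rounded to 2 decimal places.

For each sticker, P(unseen after 5) = (48/49)^5 = 0.902.
By linearity of expectation, E[unseen] = 49·(48/49)^5 = 44.200.

44.20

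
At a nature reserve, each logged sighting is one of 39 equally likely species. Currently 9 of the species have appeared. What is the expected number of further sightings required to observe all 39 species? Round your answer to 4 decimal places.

The wait to go from k to k+1 distinct species is geometric with mean 39/(39-k).
Sum over k = 9,...,38: E = 39/30 + 39/29 + 39/28 + ... + 39/2 + 39/1 = 155.80450.

155.8045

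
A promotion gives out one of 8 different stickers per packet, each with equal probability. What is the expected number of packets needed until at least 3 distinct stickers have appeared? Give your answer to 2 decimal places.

3.48

With k distinct stickers already seen, the next new one arrives after an expected 8/(8-k) packets.
Sum over k = 0,...,2: E = 8/8 + 8/7 + 8/6 = 3.476.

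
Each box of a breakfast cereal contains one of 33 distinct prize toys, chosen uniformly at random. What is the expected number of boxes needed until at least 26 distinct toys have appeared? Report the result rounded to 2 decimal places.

With k distinct toys already seen, the next new one arrives after an expected 33/(33-k) boxes.
Sum over k = 0,...,25: E = 33/33 + 33/32 + 33/31 + ... + 33/9 + 33/8 = 49.366.

49.37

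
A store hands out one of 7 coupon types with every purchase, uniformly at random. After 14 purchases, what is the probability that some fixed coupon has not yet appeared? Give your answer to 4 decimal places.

Each purchase misses the fixed coupon with probability (7-1)/7 = 6/7, independently.
P(still missing after 14) = (6/7)^14 = 0.11554.

0.1155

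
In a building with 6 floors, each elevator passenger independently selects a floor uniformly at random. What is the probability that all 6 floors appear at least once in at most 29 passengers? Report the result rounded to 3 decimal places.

By inclusion–exclusion over which floors are missing,
P(all seen) = Σ_{j=0}^{6} (-1)^j C(6,j)((6-j)/6)^29
= 1.0000 - 0.0303 + 0.0001 - 0.0000 + 0.0000 - 0.0000 + 0.0000
= 0.9698.

0.970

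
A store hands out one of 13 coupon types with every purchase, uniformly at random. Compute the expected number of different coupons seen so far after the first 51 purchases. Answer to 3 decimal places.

12.781

For each coupon, P(seen in 51 purchases) = 1 - (12/13)^51 = 0.9831.
By linearity of expectation, E[distinct seen] = 13·(1 - (12/13)^51) = 12.7807.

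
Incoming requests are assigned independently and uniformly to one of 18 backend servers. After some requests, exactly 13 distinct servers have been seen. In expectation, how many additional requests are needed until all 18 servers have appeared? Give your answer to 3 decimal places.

The wait to go from k to k+1 distinct servers is geometric with mean 18/(18-k).
Sum over k = 13,...,17: E = 18/5 + 18/4 + 18/3 + 18/2 + 18/1 = 41.1000.

41.100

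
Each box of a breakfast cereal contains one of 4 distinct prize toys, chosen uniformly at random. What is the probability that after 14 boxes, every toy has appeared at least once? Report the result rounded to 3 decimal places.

By inclusion–exclusion over which toys are missing,
P(all seen) = Σ_{j=0}^{4} (-1)^j C(4,j)((4-j)/4)^14
= 1.0000 - 0.0713 + 0.0004 - 0.0000 + 0.0000
= 0.9291.

0.929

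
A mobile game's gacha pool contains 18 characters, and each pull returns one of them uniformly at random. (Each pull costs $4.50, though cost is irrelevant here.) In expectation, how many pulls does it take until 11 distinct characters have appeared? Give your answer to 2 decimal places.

Going from k to k+1 distinct takes a geometric number of pulls with mean 18/(18-k).
Sum over k = 0,...,10: E = 18/18 + 18/17 + 18/16 + ... + 18/9 + 18/8 = 16.241.

16.24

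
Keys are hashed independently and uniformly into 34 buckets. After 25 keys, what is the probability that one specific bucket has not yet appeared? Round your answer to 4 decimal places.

0.4741

Each key misses the fixed bucket with probability (34-1)/34 = 33/34, independently.
P(still missing after 25) = (33/34)^25 = 0.47411.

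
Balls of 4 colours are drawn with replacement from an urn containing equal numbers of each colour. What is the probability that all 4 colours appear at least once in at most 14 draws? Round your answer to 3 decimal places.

Let A_i be the event that colour i is missing after 14 draws. By inclusion–exclusion on the A_i,
P(all seen) = Σ_{j=0}^{4} (-1)^j C(4,j)((4-j)/4)^14
= 1.0000 - 0.0713 + 0.0004 - 0.0000 + 0.0000
= 0.9291.

0.929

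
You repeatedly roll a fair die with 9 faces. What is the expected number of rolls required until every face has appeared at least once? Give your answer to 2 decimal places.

After k distinct faces have appeared, the next roll gives a new one with probability (9-k)/9, so the expected wait for the (k+1)-th is 9/(9-k).
E[T] = 9/9 + 9/8 + 9/7 + ... + 9/2 + 9/1 = 9·H_{9}.
H_{9} = 2.829, so E[T] = 25.461.

25.46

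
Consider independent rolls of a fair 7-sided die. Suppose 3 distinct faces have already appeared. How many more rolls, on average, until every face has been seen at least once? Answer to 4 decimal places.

14.5833

From k distinct to k+1 distinct takes on average 7/(7-k) rolls.
Sum over k = 3,...,6: E = 7/4 + 7/3 + 7/2 + 7/1 = 14.58333.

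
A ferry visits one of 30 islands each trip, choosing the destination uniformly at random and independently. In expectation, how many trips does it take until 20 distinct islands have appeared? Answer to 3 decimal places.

With k distinct islands already seen, the next new one arrives after an expected 30/(30-k) trips.
Sum over k = 0,...,19: E = 30/30 + 30/29 + 30/28 + ... + 30/12 + 30/11 = 31.9806.

31.981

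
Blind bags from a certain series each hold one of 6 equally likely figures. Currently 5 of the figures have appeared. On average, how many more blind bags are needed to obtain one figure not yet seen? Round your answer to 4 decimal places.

6.0000

The number of blind bags until the next new figure is geometric with success probability 1/6, so its mean is 6/1.
E = 6/1 = 6.00000.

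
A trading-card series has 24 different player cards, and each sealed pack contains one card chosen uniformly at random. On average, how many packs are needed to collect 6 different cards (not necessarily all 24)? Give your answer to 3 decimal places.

6.740

With k distinct cards already seen, the next new one arrives after an expected 24/(24-k) packs.
Sum over k = 0,...,5: E = 24/24 + 24/23 + 24/22 + 24/21 + 24/20 + 24/19 = 6.7404.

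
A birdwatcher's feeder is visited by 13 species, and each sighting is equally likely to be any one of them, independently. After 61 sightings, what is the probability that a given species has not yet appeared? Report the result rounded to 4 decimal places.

0.0076

On each sighting the fixed species fails to appear with probability 12/13.
P(still missing after 61) = (12/13)^61 = 0.00758.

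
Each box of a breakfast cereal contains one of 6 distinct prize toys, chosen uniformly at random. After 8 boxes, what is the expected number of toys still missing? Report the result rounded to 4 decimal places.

For each toy, P(unseen after 8) = (5/6)^8 = 0.23257.
By linearity of expectation, E[unseen] = 6·(5/6)^8 = 1.39541.

1.3954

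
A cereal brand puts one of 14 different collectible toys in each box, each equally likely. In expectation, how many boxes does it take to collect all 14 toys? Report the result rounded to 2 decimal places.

The wait to go from k to k+1 distinct toys is geometric with mean 14/(14-k).
E[T] = 14/14 + 14/13 + 14/12 + ... + 14/2 + 14/1 = 14·H_{14}.
H_{14} = 3.252, so E[T] = 45.522.

45.52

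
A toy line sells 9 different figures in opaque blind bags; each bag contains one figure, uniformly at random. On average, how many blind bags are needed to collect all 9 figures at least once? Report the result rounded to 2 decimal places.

The wait to go from k to k+1 distinct figures is geometric with mean 9/(9-k).
E[T] = 9/9 + 9/8 + 9/7 + ... + 9/2 + 9/1 = 9·H_{9}.
H_{9} = 2.829, so E[T] = 25.461.

25.46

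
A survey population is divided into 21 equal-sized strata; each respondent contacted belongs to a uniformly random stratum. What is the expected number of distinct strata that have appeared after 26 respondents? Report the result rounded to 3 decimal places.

For each stratum, P(seen in 26 respondents) = 1 - (20/21)^26 = 0.7188.
By linearity of expectation, E[distinct seen] = 21·(1 - (20/21)^26) = 15.0939.

15.094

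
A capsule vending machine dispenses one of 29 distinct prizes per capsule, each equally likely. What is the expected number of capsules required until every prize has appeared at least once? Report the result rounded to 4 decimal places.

Split into phases: going from k distinct to k+1 distinct takes on average 29/(29-k) capsules.
E[T] = 29/29 + 29/28 + 29/27 + ... + 29/2 + 29/1 = 29·H_{29}.
H_{29} = 3.96165, so E[T] = 114.88796.

114.8880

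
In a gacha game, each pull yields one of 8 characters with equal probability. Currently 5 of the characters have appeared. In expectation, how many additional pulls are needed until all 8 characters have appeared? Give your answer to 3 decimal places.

With k distinct characters already seen, the next new one takes an expected 8/(8-k) pulls.
Sum over k = 5,...,7: E = 8/3 + 8/2 + 8/1 = 14.6667.

14.667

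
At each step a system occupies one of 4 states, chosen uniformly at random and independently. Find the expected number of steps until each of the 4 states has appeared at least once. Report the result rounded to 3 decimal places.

8.333

The wait to go from k to k+1 distinct states is geometric with mean 4/(4-k).
E[T] = 4/4 + 4/3 + 4/2 + 4/1 = 4·H_{4}.
H_{4} = 2.0833, so E[T] = 8.3333.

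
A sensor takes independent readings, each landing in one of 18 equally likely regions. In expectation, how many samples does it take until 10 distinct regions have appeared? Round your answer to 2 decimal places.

With k distinct regions already seen, the next new one arrives after an expected 18/(18-k) samples.
Sum over k = 0,...,9: E = 18/18 + 18/17 + 18/16 + ... + 18/10 + 18/9 = 13.991.

13.99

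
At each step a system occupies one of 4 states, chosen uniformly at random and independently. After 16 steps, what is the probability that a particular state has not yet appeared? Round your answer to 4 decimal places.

Each step misses the fixed state with probability (4-1)/4 = 3/4, independently.
P(still missing after 16) = (3/4)^16 = 0.01002.

0.0100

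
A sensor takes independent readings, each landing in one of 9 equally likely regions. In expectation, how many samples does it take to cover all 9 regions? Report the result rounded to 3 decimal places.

25.461

The wait to go from k to k+1 distinct regions is geometric with mean 9/(9-k).
E[T] = 9/9 + 9/8 + 9/7 + ... + 9/2 + 9/1 = 9·H_{9}.
H_{9} = 2.8290, so E[T] = 25.4607.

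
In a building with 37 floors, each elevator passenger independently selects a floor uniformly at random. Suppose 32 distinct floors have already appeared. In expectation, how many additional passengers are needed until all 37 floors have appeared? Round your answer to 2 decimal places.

With k distinct floors already seen, the next new one takes an expected 37/(37-k) passengers.
Sum over k = 32,...,36: E = 37/5 + 37/4 + 37/3 + 37/2 + 37/1 = 84.483.

84.48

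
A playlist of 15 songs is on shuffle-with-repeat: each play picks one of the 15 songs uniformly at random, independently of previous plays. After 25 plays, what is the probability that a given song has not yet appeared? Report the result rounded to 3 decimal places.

On each play the fixed song fails to appear with probability 14/15.
P(still missing after 25) = (14/15)^25 = 0.1782.

0.178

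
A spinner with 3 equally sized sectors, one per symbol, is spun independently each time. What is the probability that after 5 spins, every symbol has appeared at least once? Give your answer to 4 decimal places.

By inclusion–exclusion over which symbols are missing,
P(all seen) = Σ_{j=0}^{3} (-1)^j C(3,j)((3-j)/3)^5
= 1.00000 - 0.39506 + 0.01235 - 0.00000
= 0.61728.

0.6173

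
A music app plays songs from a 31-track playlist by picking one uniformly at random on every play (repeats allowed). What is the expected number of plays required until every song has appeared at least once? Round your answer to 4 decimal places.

Split into phases: going from k distinct to k+1 distinct takes on average 31/(31-k) plays.
E[T] = 31/31 + 31/30 + 31/29 + ... + 31/2 + 31/1 = 31·H_{31}.
H_{31} = 4.02725, so E[T] = 124.84460.

124.8446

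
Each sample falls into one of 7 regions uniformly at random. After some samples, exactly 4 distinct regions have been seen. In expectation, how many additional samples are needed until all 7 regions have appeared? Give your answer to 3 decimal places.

12.833

The wait to go from k to k+1 distinct regions is geometric with mean 7/(7-k).
Sum over k = 4,...,6: E = 7/3 + 7/2 + 7/1 = 12.8333.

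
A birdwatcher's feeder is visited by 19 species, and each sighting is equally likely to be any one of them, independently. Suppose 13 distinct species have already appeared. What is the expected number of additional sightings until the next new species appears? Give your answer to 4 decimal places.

The number of sightings until the next new species is geometric with success probability 6/19, so its mean is 19/6.
E = 19/6 = 3.16667.

3.1667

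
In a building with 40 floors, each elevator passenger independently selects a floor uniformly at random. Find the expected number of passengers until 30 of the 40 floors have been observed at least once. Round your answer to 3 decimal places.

With k distinct floors already seen, the next new one arrives after an expected 40/(40-k) passengers.
Sum over k = 0,...,29: E = 40/40 + 40/39 + 40/38 + ... + 40/12 + 40/11 = 53.9830.

53.983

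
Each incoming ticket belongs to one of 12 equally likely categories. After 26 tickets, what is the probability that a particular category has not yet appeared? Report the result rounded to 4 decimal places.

On each ticket the fixed category fails to appear with probability 11/12.
P(still missing after 26) = (11/12)^26 = 0.10411.

0.1041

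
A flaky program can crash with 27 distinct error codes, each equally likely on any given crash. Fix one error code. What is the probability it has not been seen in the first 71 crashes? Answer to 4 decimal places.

0.0686

Each crash misses the fixed error code with probability (27-1)/27 = 26/27, independently.
P(still missing after 71) = (26/27)^71 = 0.06859.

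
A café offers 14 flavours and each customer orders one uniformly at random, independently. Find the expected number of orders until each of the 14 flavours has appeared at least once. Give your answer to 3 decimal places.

45.522

After k distinct flavours have appeared, the next order gives a new one with probability (14-k)/14, so the expected wait for the (k+1)-th is 14/(14-k).
E[T] = 14/14 + 14/13 + 14/12 + ... + 14/2 + 14/1 = 14·H_{14}.
H_{14} = 3.2516, so E[T] = 45.5219.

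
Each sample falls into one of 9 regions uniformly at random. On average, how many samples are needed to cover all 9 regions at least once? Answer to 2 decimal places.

Split into phases: going from k distinct to k+1 distinct takes on average 9/(9-k) samples.
E[T] = 9/9 + 9/8 + 9/7 + ... + 9/2 + 9/1 = 9·H_{9}.
H_{9} = 2.829, so E[T] = 25.461.

25.46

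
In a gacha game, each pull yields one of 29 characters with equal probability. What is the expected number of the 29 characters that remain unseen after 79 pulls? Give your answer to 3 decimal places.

For each character, P(unseen after 79) = (28/29)^79 = 0.0625.
By linearity of expectation, E[unseen] = 29·(28/29)^79 = 1.8132.

1.813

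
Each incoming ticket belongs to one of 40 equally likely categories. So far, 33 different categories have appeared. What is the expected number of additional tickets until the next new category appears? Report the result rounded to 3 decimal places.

5.714

The number of tickets until the next new category is geometric with success probability 7/40, so its mean is 40/7.
E = 40/7 = 5.7143.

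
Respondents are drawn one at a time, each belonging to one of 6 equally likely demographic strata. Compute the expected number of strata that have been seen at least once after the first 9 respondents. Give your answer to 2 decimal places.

4.84

For each stratum, P(seen in 9 respondents) = 1 - (5/6)^9 = 0.806.
By linearity of expectation, E[distinct seen] = 6·(1 - (5/6)^9) = 4.837.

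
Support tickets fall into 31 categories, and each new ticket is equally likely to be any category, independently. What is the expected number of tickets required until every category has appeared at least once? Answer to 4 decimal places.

The wait to go from k to k+1 distinct categories is geometric with mean 31/(31-k).
E[T] = 31/31 + 31/30 + 31/29 + ... + 31/2 + 31/1 = 31·H_{31}.
H_{31} = 4.02725, so E[T] = 124.84460.

124.8446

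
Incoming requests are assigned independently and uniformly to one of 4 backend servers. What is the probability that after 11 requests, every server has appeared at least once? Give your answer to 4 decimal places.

0.8340

By inclusion–exclusion over which servers are missing,
P(all seen) = Σ_{j=0}^{4} (-1)^j C(4,j)((4-j)/4)^11
= 1.00000 - 0.16894 + 0.00293 - 0.00000 + 0.00000
= 0.83399.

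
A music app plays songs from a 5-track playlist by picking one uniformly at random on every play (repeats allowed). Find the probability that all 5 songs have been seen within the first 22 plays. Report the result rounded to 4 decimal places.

0.9632

By inclusion–exclusion over which songs are missing,
P(all seen) = Σ_{j=0}^{5} (-1)^j C(5,j)((5-j)/5)^22
= 1.00000 - 0.03689 + 0.00013 - 0.00000 + 0.00000 - 0.00000
= 0.96324.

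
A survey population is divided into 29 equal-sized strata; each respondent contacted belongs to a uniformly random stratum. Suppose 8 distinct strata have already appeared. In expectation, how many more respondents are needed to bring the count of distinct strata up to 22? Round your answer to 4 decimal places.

30.5225

From k distinct to k+1 distinct takes on average 29/(29-k) respondents.
Sum over k = 8,...,21: E = 29/21 + 29/20 + 29/19 + ... + 29/9 + 29/8 = 30.52255.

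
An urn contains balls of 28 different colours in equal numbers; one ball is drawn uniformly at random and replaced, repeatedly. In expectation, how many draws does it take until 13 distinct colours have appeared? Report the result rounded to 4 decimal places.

17.0504

With k distinct colours already seen, the next new one arrives after an expected 28/(28-k) draws.
Sum over k = 0,...,12: E = 28/28 + 28/27 + 28/26 + ... + 28/17 + 28/16 = 17.05038.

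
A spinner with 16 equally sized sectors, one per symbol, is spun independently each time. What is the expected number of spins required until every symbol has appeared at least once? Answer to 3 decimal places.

54.092

After k distinct symbols have appeared, the next spin gives a new one with probability (16-k)/16, so the expected wait for the (k+1)-th is 16/(16-k).
E[T] = 16/16 + 16/15 + 16/14 + ... + 16/2 + 16/1 = 16·H_{16}.
H_{16} = 3.3807, so E[T] = 54.0917.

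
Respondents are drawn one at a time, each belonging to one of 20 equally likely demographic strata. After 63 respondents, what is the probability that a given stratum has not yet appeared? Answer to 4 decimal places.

Each respondent misses the fixed stratum with probability (20-1)/20 = 19/20, independently.
P(still missing after 63) = (19/20)^63 = 0.03950.

0.0395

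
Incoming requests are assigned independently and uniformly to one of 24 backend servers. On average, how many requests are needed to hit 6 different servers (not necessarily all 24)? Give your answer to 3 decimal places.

Going from k to k+1 distinct takes a geometric number of requests with mean 24/(24-k).
Sum over k = 0,...,5: E = 24/24 + 24/23 + 24/22 + 24/21 + 24/20 + 24/19 = 6.7404.

6.740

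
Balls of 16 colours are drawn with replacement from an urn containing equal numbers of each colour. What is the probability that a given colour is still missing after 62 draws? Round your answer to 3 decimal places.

On each draw the fixed colour fails to appear with probability 15/16.
P(still missing after 62) = (15/16)^62 = 0.0183.

0.018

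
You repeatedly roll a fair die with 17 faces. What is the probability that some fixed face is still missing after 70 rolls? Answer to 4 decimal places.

Each roll misses the fixed face with probability (17-1)/17 = 16/17, independently.
P(still missing after 70) = (16/17)^70 = 0.01435.

0.0144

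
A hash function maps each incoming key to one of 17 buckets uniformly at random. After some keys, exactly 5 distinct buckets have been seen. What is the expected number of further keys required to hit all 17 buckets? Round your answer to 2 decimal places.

52.75

From k distinct to k+1 distinct takes on average 17/(17-k) keys.
Sum over k = 5,...,16: E = 17/12 + 17/11 + 17/10 + ... + 17/2 + 17/1 = 52.755.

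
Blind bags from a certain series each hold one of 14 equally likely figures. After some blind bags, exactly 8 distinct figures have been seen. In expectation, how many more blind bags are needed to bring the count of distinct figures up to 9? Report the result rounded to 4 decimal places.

2.3333

From k distinct to k+1 distinct takes on average 14/(14-k) blind bags.
Only the k = 8 term is needed: E = 14/6 = 2.33333.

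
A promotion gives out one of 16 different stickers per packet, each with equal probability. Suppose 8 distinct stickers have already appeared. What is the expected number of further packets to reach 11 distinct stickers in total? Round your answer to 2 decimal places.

From k distinct to k+1 distinct takes on average 16/(16-k) packets.
Sum over k = 8,...,10: E = 16/8 + 16/7 + 16/6 = 6.952.

6.95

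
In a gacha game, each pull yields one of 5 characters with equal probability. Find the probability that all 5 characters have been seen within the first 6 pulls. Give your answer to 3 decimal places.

Let A_i be the event that character i is missing after 6 pulls. By inclusion–exclusion on the A_i,
P(all seen) = Σ_{j=0}^{5} (-1)^j C(5,j)((5-j)/5)^6
= 1.0000 - 1.3107 + 0.4666 - 0.0410 + 0.0003 - 0.0000
= 0.1152.

0.115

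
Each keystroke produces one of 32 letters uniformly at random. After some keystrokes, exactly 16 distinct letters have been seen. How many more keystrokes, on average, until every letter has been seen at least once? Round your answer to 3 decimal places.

108.183

From k distinct to k+1 distinct takes on average 32/(32-k) keystrokes.
Sum over k = 16,...,31: E = 32/16 + 32/15 + 32/14 + ... + 32/2 + 32/1 = 108.1833.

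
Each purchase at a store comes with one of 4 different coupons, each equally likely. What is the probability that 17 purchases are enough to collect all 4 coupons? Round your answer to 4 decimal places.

By inclusion–exclusion over which coupons are missing,
P(all seen) = Σ_{j=0}^{4} (-1)^j C(4,j)((4-j)/4)^17
= 1.00000 - 0.03007 + 0.00005 - 0.00000 + 0.00000
= 0.96998.

0.9700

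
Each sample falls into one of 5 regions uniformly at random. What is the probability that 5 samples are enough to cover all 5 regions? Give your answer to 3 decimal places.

By inclusion–exclusion over which regions are missing,
P(all seen) = Σ_{j=0}^{5} (-1)^j C(5,j)((5-j)/5)^5
= 1.0000 - 1.6384 + 0.7776 - 0.1024 + 0.0016 - 0.0000
= 0.0384.

0.038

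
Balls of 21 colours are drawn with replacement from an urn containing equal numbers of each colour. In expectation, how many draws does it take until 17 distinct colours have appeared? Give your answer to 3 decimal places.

With k distinct colours already seen, the next new one arrives after an expected 21/(21-k) draws.
Sum over k = 0,...,16: E = 21/21 + 21/20 + 21/19 + ... + 21/6 + 21/5 = 32.8025.

32.803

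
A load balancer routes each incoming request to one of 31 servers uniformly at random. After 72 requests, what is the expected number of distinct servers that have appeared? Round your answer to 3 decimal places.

For each server, P(seen in 72 requests) = 1 - (30/31)^72 = 0.9057.
By linearity of expectation, E[distinct seen] = 31·(1 - (30/31)^72) = 28.0755.

28.076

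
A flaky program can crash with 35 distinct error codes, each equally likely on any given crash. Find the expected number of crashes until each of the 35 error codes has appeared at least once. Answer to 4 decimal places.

Split into phases: going from k distinct to k+1 distinct takes on average 35/(35-k) crashes.
E[T] = 35/35 + 35/34 + 35/33 + ... + 35/2 + 35/1 = 35·H_{35}.
H_{35} = 4.14678, so E[T] = 145.13735.

145.1373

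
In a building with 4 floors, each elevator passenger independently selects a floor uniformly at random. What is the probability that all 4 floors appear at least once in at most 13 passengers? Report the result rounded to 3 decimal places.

0.906

Let A_i be the event that floor i is missing after 13 passengers. By inclusion–exclusion on the A_i,
P(all seen) = Σ_{j=0}^{4} (-1)^j C(4,j)((4-j)/4)^13
= 1.0000 - 0.0950 + 0.0007 - 0.0000 + 0.0000
= 0.9057.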